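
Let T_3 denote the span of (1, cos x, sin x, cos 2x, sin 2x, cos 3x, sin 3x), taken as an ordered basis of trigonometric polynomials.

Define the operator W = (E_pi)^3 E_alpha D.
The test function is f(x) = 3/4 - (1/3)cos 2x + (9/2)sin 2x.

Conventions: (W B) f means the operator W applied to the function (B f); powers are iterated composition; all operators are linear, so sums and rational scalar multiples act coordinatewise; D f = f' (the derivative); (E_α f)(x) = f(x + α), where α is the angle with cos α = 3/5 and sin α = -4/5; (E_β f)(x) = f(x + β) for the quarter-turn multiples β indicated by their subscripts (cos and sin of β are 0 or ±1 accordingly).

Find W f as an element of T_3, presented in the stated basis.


D f = 9cos 2x + (2/3)sin 2x
E_alpha D f = -(79/25)cos 2x + (634/75)sin 2x
E_pi E_alpha D f = -(79/25)cos 2x + (634/75)sin 2x
E_pi E_pi E_alpha D f = -(79/25)cos 2x + (634/75)sin 2x
E_pi E_pi E_pi E_alpha D f = -(79/25)cos 2x + (634/75)sin 2x

g(x) = -(79/25)cos 2x + (634/75)sin 2x


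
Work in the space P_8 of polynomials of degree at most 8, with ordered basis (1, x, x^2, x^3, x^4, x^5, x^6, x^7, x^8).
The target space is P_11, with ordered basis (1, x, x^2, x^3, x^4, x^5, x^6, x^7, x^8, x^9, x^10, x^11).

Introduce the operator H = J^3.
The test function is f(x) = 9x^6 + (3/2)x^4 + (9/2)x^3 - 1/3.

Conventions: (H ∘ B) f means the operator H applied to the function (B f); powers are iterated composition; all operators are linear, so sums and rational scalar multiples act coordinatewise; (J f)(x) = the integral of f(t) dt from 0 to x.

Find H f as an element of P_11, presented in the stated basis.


J f = (9/7)x^7 + (3/10)x^5 + (9/8)x^4 - (1/3)x
J J f = (9/56)x^8 + (1/20)x^6 + (9/40)x^5 - (1/6)x^2
J J J f = (1/56)x^9 + (1/140)x^7 + (3/80)x^6 - (1/18)x^3

g(x) = (1/56)x^9 + (1/140)x^7 + (3/80)x^6 - (1/18)x^3


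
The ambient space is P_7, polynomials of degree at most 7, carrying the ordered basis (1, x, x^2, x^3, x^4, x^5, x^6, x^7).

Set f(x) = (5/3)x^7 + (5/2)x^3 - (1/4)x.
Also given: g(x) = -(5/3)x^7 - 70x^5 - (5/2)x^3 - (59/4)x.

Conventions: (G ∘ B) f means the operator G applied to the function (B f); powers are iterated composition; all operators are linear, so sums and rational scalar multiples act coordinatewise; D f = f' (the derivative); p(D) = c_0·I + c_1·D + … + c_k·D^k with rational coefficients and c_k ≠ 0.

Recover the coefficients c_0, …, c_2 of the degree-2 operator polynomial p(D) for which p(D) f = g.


D^0 f = (5/3)x^7 + (5/2)x^3 - (1/4)x
D^1 f = (35/3)x^6 + (15/2)x^2 - 1/4
D^2 f = 70x^5 + 15x
matching coefficients of g against c_0 f + c_1 Df + … from the top degree down determines the c_i
solution: c_0 = -1, c_1 = 0, c_2 = -1

p(D) = -I − D^2, i.e. c_0 = -1, c_1 = 0, c_2 = -1


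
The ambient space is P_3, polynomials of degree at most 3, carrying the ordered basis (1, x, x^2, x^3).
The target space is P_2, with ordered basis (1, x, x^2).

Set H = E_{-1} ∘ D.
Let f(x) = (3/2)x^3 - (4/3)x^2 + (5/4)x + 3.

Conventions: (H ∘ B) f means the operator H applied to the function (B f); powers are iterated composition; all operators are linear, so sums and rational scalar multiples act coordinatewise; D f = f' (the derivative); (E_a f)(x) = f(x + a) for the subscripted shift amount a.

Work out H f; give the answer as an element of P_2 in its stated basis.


D f = (9/2)x^2 - (8/3)x + 5/4
E_{-1} D f = (9/2)x^2 - (35/3)x + 101/12

the image equals g(x) = (9/2)x^2 - (35/3)x + 101/12


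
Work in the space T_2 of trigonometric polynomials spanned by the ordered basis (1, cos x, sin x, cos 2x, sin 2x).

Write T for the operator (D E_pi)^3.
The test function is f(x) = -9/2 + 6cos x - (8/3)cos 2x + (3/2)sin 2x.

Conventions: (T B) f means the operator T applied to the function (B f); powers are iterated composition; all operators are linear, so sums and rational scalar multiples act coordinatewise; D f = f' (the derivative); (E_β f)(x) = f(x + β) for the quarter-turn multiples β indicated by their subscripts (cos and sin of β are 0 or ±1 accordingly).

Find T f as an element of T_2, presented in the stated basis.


the result is g(x) = -6sin x - 12cos 2x - (64/3)sin 2x

E_pi f = -9/2 - 6cos x - (8/3)cos 2x + (3/2)sin 2x
D E_pi f = 6sin x + 3cos 2x + (16/3)sin 2x
E_pi (D E_pi) f = -6sin x + 3cos 2x + (16/3)sin 2x
D E_pi (D E_pi) f = -6cos x + (32/3)cos 2x - 6sin 2x
E_pi (D E_pi) (D E_pi) f = 6cos x + (32/3)cos 2x - 6sin 2x
D E_pi (D E_pi) (D E_pi) f = -6sin x - 12cos 2x - (64/3)sin 2x


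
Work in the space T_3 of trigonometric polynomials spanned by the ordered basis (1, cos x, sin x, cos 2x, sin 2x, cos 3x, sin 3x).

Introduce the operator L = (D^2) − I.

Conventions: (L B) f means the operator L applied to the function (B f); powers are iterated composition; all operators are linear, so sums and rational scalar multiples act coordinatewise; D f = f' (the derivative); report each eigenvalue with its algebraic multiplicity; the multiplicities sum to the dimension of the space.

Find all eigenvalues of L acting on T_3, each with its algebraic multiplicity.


image of 1: -1
image of cos x: -2cos x
image of sin x: -2sin x
image of cos 2x: -5cos 2x
image of sin 2x: -5sin 2x
image of cos 3x: -10cos 3x
image of sin 3x: -10sin 3x
the matrix is diagonal; its diagonal is (-1, -2, -2, -5, -5, -10, -10)
for a triangular matrix the eigenvalues are the diagonal entries, with algebraic multiplicity their repetition count

λ = -10 (multiplicity 2), λ = -5 (multiplicity 2), λ = -2 (multiplicity 2), λ = -1 (multiplicity 1)


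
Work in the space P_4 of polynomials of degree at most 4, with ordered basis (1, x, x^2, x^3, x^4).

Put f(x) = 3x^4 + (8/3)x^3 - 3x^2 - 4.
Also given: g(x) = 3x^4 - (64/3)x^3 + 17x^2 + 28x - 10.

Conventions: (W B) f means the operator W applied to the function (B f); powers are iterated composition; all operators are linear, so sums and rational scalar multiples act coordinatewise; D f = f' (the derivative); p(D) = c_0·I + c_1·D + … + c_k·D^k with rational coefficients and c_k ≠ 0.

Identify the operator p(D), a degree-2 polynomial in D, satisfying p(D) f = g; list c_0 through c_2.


D^0 f = 3x^4 + (8/3)x^3 - 3x^2 - 4
D^1 f = 12x^3 + 8x^2 - 6x
D^2 f = 36x^2 + 16x - 6
matching coefficients of g against c_0 f + c_1 Df + … from the top degree down determines the c_i
solution: c_0 = 1, c_1 = -2, c_2 = 1

c_0 = 1, c_1 = -2, c_2 = 1


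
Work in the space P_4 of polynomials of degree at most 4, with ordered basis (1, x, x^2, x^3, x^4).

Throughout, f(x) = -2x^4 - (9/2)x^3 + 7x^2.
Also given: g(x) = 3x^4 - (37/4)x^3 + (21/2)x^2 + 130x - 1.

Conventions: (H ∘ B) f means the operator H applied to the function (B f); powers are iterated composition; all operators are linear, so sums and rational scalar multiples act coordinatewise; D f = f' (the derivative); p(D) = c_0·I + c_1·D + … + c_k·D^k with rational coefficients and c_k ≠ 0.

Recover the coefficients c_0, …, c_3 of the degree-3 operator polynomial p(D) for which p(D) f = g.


D^0 f = -2x^4 - (9/2)x^3 + 7x^2
D^1 f = -8x^3 - (27/2)x^2 + 14x
D^2 f = -24x^2 - 27x + 14
D^3 f = -48x - 27
matching coefficients of g against c_0 f + c_1 Df + … from the top degree down determines the c_i
solution: c_0 = -3/2, c_1 = 2, c_2 = -2, c_3 = -1

p(D) = -(3/2)·I + 2·D − 2·D^2 − D^3, i.e. c_0 = -3/2, c_1 = 2, c_2 = -2, c_3 = -1


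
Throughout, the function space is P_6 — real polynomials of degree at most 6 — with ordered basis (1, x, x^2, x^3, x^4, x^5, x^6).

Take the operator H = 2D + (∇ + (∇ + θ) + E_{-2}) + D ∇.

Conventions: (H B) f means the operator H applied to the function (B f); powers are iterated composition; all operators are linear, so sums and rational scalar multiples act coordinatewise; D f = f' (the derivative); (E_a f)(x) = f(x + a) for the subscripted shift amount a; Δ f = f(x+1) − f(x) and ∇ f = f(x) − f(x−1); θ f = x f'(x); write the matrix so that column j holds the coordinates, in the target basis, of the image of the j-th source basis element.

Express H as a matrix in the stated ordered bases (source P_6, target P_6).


the matrix is [[1, 2, 4, -9, 18, -35, 68]; [0, 2, 4, 12, -36, 90, -210]; [0, 0, 3, 6, 24, -90, 270]; [0, 0, 0, 4, 8, 40, -180]; [0, 0, 0, 0, 5, 10, 60]; [0, 0, 0, 0, 0, 6, 12]; [0, 0, 0, 0, 0, 0, 7]] (rows listed top to bottom)

image of 1: 1
image of x: 2x + 2
image of x^2: 3x^2 + 4x + 4
image of x^3: 4x^3 + 6x^2 + 12x - 9
image of x^4: 5x^4 + 8x^3 + 24x^2 - 36x + 18
image of x^5: 6x^5 + 10x^4 + 40x^3 - 90x^2 + 90x - 35
image of x^6: 7x^6 + 12x^5 + 60x^4 - 180x^3 + 270x^2 - 210x + 68
each image's coordinates form column j of the matrix


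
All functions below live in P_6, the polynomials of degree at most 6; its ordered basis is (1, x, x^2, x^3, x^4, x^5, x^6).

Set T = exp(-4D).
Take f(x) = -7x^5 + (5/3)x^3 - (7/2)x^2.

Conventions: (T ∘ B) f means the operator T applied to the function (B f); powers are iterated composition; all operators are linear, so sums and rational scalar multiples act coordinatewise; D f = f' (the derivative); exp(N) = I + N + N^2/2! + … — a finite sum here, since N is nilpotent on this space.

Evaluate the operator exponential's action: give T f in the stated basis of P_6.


order-1 term: 140x^4 - 20x^2 + 28x
order-2 term: -1120x^3 + 80x - 56
order-3 term: 4480x^2 - 320/3
order-4 term: -8960x
order-5 term: 7168
the series for exp(-4D) f terminates at order 5
exp(-4D) f = -7x^5 + 140x^4 - (3355/3)x^3 + (8913/2)x^2 - 8852x + 21016/3

the image equals g(x) = -7x^5 + 140x^4 - (3355/3)x^3 + (8913/2)x^2 - 8852x + 21016/3


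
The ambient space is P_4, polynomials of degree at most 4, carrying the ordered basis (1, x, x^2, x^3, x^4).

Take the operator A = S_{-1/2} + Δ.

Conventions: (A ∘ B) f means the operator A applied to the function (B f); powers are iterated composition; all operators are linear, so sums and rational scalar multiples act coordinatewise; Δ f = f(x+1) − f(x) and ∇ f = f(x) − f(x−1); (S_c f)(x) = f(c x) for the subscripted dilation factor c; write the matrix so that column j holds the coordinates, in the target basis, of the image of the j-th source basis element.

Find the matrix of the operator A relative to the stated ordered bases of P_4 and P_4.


the matrix is [[1, 1, 1, 1, 1]; [0, -1/2, 2, 3, 4]; [0, 0, 1/4, 3, 6]; [0, 0, 0, -1/8, 4]; [0, 0, 0, 0, 1/16]] (rows listed top to bottom)

image of 1: 1
image of x: -(1/2)x + 1
image of x^2: (1/4)x^2 + 2x + 1
image of x^3: -(1/8)x^3 + 3x^2 + 3x + 1
image of x^4: (1/16)x^4 + 4x^3 + 6x^2 + 4x + 1
each image's coordinates form column j of the matrix


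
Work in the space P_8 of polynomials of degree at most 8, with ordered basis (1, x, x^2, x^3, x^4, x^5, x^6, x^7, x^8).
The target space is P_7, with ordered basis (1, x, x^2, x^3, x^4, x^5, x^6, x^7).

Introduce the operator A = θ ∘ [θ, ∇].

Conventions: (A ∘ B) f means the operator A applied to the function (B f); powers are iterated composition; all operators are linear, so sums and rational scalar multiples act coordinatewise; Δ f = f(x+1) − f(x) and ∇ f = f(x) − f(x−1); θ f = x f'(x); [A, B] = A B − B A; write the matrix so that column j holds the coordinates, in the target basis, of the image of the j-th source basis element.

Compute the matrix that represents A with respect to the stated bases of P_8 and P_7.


image of 1: 0
image of x: 0
image of x^2: -2x
image of x^3: -6x^2 + 6x
image of x^4: -12x^3 + 24x^2 - 12x
image of x^5: -20x^4 + 60x^3 - 60x^2 + 20x
image of x^6: -30x^5 + 120x^4 - 180x^3 + 120x^2 - 30x
image of x^7: -42x^6 + 210x^5 - 420x^4 + 420x^3 - 210x^2 + 42x
image of x^8: -56x^7 + 336x^6 - 840x^5 + 1120x^4 - 840x^3 + 336x^2 - 56x
each image's coordinates form column j of the matrix

the matrix is [[0, 0, 0, 0, 0, 0, 0, 0, 0]; [0, 0, -2, 6, -12, 20, -30, 42, -56]; [0, 0, 0, -6, 24, -60, 120, -210, 336]; [0, 0, 0, 0, -12, 60, -180, 420, -840]; [0, 0, 0, 0, 0, -20, 120, -420, 1120]; [0, 0, 0, 0, 0, 0, -30, 210, -840]; [0, 0, 0, 0, 0, 0, 0, -42, 336]; [0, 0, 0, 0, 0, 0, 0, 0, -56]] (rows listed top to bottom)


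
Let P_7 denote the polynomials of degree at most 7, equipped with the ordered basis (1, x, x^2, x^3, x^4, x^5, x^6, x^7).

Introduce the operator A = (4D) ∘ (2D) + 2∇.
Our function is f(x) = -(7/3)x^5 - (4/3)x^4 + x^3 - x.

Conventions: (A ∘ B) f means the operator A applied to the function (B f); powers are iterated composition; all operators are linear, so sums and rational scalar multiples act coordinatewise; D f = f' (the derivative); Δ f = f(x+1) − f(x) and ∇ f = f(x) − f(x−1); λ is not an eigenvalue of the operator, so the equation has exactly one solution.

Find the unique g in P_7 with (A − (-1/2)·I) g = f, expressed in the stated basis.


write g with unknown coordinates in the stated basis and equate coefficients in (A − (-1/2)·I) g = f
solving from the highest basis element down gives g = -(14/3)x^5 + (272/3)x^4 - 142x^3 - (40024/3)x^2 + (351338/3)x - 93944
check: A g = -(140/3)x^4 + 72x^3 + (20012/3)x^2 - (175672/3)x + 46972
so A g − (-1/2)·g = -(7/3)x^5 - (4/3)x^4 + x^3 - x = f ✓

the image equals g(x) = -(14/3)x^5 + (272/3)x^4 - 142x^3 - (40024/3)x^2 + (351338/3)x - 93944


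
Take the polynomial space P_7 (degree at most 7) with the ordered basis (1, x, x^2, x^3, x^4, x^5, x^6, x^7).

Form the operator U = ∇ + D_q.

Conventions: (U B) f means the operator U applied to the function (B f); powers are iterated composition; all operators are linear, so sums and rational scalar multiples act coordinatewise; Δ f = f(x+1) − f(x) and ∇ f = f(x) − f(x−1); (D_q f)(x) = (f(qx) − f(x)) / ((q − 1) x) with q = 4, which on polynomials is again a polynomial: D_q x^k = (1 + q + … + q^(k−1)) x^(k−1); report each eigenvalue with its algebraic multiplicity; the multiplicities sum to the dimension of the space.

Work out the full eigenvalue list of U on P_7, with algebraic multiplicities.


λ = 0 (multiplicity 8)

image of 1: 0
image of x: 2
image of x^2: 7x - 1
image of x^3: 24x^2 - 3x + 1
image of x^4: 89x^3 - 6x^2 + 4x - 1
image of x^5: 346x^4 - 10x^3 + 10x^2 - 5x + 1
image of x^6: 1371x^5 - 15x^4 + 20x^3 - 15x^2 + 6x - 1
image of x^7: 5468x^6 - 21x^5 + 35x^4 - 35x^3 + 21x^2 - 7x + 1
the matrix is upper triangular; its diagonal is (0, 0, 0, 0, 0, 0, 0, 0)
for a triangular matrix the eigenvalues are the diagonal entries, with algebraic multiplicity their repetition count


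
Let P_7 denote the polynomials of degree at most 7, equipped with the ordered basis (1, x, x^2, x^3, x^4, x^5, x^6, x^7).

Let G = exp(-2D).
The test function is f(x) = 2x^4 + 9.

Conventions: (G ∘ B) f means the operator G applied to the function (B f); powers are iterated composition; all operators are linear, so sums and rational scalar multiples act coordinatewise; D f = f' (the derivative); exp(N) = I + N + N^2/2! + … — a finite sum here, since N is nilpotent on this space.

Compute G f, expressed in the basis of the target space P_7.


the result is g(x) = 2x^4 - 16x^3 + 48x^2 - 64x + 41

order-1 term: -16x^3
order-2 term: 48x^2
order-3 term: -64x
order-4 term: 32
the series for exp(-2D) f terminates at order 4
exp(-2D) f = 2x^4 - 16x^3 + 48x^2 - 64x + 41


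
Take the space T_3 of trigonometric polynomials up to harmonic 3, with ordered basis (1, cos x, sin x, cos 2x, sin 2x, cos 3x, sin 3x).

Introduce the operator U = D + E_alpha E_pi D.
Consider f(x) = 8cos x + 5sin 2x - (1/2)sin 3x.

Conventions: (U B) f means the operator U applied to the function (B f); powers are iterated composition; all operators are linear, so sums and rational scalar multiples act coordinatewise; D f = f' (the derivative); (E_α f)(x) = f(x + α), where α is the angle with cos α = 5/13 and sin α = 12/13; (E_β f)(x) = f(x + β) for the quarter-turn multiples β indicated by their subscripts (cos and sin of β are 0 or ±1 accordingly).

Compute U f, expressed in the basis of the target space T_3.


g(x) = (96/13)cos x - (64/13)sin x + (500/169)cos 2x - (1200/169)sin 2x - (6348/2197)cos 3x + (1242/2197)sin 3x

D f = -8sin x + 10cos 2x - (3/2)cos 3x
D f = -8sin x + 10cos 2x - (3/2)cos 3x
E_pi D f = 8sin x + 10cos 2x + (3/2)cos 3x
E_alpha E_pi D f = (96/13)cos x + (40/13)sin x - (1190/169)cos 2x - (1200/169)sin 2x - (6105/4394)cos 3x + (1242/2197)sin 3x
(D + E_alpha E_pi D) f = (96/13)cos x - (64/13)sin x + (500/169)cos 2x - (1200/169)sin 2x - (6348/2197)cos 3x + (1242/2197)sin 3x


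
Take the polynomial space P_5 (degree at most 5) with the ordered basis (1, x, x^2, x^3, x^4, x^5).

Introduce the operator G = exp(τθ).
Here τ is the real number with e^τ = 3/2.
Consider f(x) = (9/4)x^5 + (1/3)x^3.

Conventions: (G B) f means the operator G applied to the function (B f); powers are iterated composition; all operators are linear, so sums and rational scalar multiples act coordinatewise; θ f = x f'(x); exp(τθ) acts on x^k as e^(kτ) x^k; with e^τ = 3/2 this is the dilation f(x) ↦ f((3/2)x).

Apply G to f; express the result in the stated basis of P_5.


exp(τθ) x^k = e^(kτ) x^k; with e^τ = 3/2 this sends x^k to (3/2)^k x^k
x^3 ↦ 27/8 x^3
x^5 ↦ 243/32 x^5
applying this coordinatewise to f: exp(τθ) f = (2187/128)x^5 + (9/8)x^3

the result is g(x) = (2187/128)x^5 + (9/8)x^3


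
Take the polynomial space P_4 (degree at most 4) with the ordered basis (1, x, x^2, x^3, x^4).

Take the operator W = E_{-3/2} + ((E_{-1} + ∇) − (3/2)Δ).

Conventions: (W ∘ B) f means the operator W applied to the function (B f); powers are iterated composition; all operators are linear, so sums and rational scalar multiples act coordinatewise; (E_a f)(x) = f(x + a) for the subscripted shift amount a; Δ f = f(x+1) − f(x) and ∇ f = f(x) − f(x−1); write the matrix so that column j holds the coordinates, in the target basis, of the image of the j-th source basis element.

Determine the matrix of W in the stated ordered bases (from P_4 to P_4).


image of 1: 2
image of x: 2x - 3
image of x^2: 2x^2 - 6x + 3/4
image of x^3: 2x^3 - 9x^2 + (9/4)x - 39/8
image of x^4: 2x^4 - 12x^3 + (9/2)x^2 - (39/2)x + 57/16
each image's coordinates form column j of the matrix

the matrix is [[2, -3, 3/4, -39/8, 57/16]; [0, 2, -6, 9/4, -39/2]; [0, 0, 2, -9, 9/2]; [0, 0, 0, 2, -12]; [0, 0, 0, 0, 2]] (rows listed top to bottom)


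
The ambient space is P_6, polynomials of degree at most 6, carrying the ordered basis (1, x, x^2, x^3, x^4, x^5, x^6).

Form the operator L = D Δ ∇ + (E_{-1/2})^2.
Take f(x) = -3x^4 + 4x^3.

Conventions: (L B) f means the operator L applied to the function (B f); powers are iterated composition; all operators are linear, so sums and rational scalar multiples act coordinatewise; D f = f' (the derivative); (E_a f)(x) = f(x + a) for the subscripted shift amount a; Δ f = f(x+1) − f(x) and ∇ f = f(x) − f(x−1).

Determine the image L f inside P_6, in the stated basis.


the result is g(x) = -3x^4 + 16x^3 - 30x^2 - 48x + 17

∇ f = -12x^3 + 30x^2 - 24x + 7
Δ ∇ f = -36x^2 + 24x - 6
D Δ ∇ f = -72x + 24
E_{-1/2} f = -3x^4 + 10x^3 - (21/2)x^2 + (9/2)x - 11/16
E_{-1/2} E_{-1/2} f = -3x^4 + 16x^3 - 30x^2 + 24x - 7
(D Δ ∇ + (E_{-1/2})^2) f = -3x^4 + 16x^3 - 30x^2 - 48x + 17


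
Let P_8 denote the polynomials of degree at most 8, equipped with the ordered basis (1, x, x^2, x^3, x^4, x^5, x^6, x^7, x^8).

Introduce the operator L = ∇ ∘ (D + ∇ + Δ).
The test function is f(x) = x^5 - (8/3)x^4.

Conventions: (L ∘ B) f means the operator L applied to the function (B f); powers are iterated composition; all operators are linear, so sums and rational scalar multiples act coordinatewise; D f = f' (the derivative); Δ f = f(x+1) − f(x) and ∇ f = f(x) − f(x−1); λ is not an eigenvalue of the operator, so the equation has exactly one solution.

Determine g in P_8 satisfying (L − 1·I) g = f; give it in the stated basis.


write g with unknown coordinates in the stated basis and equate coefficients in (L − 1·I) g = f
solving from the highest basis element down gives g = -x^5 + (8/3)x^4 - 60x^3 + 186x^2 - 1276x + 5233/3
check: L g = -60x^3 + 186x^2 - 1276x + 5233/3
so L g − 1·g = x^5 - (8/3)x^4 = f ✓

the result is g(x) = -x^5 + (8/3)x^4 - 60x^3 + 186x^2 - 1276x + 5233/3


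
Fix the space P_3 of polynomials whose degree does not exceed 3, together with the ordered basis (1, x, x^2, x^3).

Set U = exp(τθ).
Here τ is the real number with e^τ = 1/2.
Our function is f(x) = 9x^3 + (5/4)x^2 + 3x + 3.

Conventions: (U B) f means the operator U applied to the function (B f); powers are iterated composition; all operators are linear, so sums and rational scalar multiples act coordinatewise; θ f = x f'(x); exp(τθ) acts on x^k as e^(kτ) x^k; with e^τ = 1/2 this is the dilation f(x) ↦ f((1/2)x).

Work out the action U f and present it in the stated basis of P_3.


the image equals g(x) = (9/8)x^3 + (5/16)x^2 + (3/2)x + 3

exp(τθ) x^k = e^(kτ) x^k; with e^τ = 1/2 this sends x^k to (1/2)^k x^k
x ↦ 1/2 x
x^2 ↦ 1/4 x^2
x^3 ↦ 1/8 x^3
applying this coordinatewise to f: exp(τθ) f = (9/8)x^3 + (5/16)x^2 + (3/2)x + 3


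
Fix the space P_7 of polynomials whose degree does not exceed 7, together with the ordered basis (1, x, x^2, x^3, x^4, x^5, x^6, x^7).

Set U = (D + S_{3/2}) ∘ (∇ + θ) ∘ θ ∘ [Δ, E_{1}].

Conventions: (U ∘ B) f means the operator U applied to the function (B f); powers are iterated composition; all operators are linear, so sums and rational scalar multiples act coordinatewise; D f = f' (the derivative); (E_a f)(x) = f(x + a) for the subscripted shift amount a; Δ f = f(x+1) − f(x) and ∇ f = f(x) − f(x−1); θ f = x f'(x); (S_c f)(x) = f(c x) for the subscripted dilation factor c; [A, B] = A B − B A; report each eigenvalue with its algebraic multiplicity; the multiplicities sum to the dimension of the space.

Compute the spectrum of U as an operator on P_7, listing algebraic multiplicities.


λ = 0 (multiplicity 8)

image of 1: 0
image of x: 0
image of x^2: 0
image of x^3: 0
image of x^4: 0
image of x^5: 0
image of x^6: 0
image of x^7: 0
the matrix is upper triangular; its diagonal is (0, 0, 0, 0, 0, 0, 0, 0)
for a triangular matrix the eigenvalues are the diagonal entries, with algebraic multiplicity their repetition count


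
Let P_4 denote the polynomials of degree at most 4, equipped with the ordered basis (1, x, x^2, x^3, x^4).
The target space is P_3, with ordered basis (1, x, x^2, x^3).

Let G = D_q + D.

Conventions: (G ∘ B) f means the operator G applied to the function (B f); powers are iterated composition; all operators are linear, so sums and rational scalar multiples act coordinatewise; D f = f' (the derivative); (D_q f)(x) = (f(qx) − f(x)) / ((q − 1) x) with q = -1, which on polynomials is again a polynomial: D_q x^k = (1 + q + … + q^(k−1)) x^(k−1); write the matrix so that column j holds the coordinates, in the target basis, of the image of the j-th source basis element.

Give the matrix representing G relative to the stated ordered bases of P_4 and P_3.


image of 1: 0
image of x: 2
image of x^2: 2x
image of x^3: 4x^2
image of x^4: 4x^3
each image's coordinates form column j of the matrix

the matrix is [[0, 2, 0, 0, 0]; [0, 0, 2, 0, 0]; [0, 0, 0, 4, 0]; [0, 0, 0, 0, 4]] (rows listed top to bottom)


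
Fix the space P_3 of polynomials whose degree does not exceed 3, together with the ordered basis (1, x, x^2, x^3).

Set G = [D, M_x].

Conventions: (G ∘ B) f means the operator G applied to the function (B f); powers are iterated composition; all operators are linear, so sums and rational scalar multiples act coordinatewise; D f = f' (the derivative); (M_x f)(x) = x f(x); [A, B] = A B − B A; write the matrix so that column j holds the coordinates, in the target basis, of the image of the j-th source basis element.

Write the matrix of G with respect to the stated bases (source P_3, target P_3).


image of 1: 1
image of x: x
image of x^2: x^2
image of x^3: x^3
each image's coordinates form column j of the matrix

the matrix is [[1, 0, 0, 0]; [0, 1, 0, 0]; [0, 0, 1, 0]; [0, 0, 0, 1]] (rows listed top to bottom)


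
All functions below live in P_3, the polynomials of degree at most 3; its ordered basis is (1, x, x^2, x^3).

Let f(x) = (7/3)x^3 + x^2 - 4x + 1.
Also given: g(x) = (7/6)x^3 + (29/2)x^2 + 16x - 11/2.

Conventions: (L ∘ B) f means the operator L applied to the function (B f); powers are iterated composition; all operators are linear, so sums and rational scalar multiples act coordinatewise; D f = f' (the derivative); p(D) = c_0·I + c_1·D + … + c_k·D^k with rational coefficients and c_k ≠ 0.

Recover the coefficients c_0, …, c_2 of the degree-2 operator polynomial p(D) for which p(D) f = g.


D^0 f = (7/3)x^3 + x^2 - 4x + 1
D^1 f = 7x^2 + 2x - 4
D^2 f = 14x + 2
matching coefficients of g against c_0 f + c_1 Df + … from the top degree down determines the c_i
solution: c_0 = 1/2, c_1 = 2, c_2 = 1

c_0 = 1/2, c_1 = 2, c_2 = 1


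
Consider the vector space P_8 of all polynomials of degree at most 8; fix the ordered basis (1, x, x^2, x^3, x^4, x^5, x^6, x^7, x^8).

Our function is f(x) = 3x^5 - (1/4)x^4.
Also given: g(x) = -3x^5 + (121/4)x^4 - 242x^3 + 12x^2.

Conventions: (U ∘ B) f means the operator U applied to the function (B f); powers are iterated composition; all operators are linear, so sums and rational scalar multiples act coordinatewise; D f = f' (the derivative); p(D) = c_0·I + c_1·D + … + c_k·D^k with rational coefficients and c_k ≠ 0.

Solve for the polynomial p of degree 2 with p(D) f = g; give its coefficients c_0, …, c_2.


D^0 f = 3x^5 - (1/4)x^4
D^1 f = 15x^4 - x^3
D^2 f = 60x^3 - 3x^2
matching coefficients of g against c_0 f + c_1 Df + … from the top degree down determines the c_i
solution: c_0 = -1, c_1 = 2, c_2 = -4

c_0 = -1, c_1 = 2, c_2 = -4


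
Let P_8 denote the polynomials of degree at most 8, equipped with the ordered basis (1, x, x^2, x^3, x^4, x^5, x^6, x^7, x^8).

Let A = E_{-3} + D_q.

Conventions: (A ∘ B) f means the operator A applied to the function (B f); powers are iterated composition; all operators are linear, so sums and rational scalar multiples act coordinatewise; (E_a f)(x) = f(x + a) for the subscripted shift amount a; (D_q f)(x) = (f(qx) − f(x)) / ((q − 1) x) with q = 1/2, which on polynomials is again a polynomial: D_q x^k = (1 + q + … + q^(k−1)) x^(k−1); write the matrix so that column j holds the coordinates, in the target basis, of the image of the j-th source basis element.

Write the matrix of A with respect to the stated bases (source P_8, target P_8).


the matrix is [[1, -2, 9, -27, 81, -243, 729, -2187, 6561]; [0, 1, -9/2, 27, -108, 405, -1458, 5103, -17496]; [0, 0, 1, -29/4, 54, -270, 1215, -5103, 20412]; [0, 0, 0, 1, -81/8, 90, -540, 2835, -13608]; [0, 0, 0, 0, 1, -209/16, 135, -945, 5670]; [0, 0, 0, 0, 0, 1, -513/32, 189, -1512]; [0, 0, 0, 0, 0, 0, 1, -1217/64, 252]; [0, 0, 0, 0, 0, 0, 0, 1, -2817/128]; [0, 0, 0, 0, 0, 0, 0, 0, 1]] (rows listed top to bottom)

image of 1: 1
image of x: x - 2
image of x^2: x^2 - (9/2)x + 9
image of x^3: x^3 - (29/4)x^2 + 27x - 27
image of x^4: x^4 - (81/8)x^3 + 54x^2 - 108x + 81
image of x^5: x^5 - (209/16)x^4 + 90x^3 - 270x^2 + 405x - 243
image of x^6: x^6 - (513/32)x^5 + 135x^4 - 540x^3 + 1215x^2 - 1458x + 729
image of x^7: x^7 - (1217/64)x^6 + 189x^5 - 945x^4 + 2835x^3 - 5103x^2 + 5103x - 2187
image of x^8: x^8 - (2817/128)x^7 + 252x^6 - 1512x^5 + 5670x^4 - 13608x^3 + 20412x^2 - 17496x + 6561
each image's coordinates form column j of the matrix


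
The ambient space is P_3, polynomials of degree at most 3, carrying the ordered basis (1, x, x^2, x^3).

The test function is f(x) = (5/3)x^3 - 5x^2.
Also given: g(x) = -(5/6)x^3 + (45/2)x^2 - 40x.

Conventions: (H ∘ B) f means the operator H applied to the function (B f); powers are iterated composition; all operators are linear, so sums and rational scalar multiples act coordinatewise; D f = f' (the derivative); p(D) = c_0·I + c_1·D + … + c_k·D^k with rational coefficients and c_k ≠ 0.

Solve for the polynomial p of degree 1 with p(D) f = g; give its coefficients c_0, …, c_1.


D^0 f = (5/3)x^3 - 5x^2
D^1 f = 5x^2 - 10x
matching coefficients of g against c_0 f + c_1 Df + … from the top degree down determines the c_i
solution: c_0 = -1/2, c_1 = 4

c_0 = -1/2, c_1 = 4


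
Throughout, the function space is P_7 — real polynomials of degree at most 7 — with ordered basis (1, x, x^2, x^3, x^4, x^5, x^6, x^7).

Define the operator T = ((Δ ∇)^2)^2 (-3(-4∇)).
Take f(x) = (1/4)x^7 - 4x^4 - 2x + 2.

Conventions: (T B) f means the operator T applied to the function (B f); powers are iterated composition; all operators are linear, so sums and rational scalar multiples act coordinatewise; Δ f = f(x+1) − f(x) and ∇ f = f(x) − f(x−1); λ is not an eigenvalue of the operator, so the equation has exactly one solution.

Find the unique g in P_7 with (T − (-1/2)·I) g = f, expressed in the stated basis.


the image equals g(x) = (1/2)x^7 - 8x^4 - 4x + 4

write g with unknown coordinates in the stated basis and equate coefficients in (T − (-1/2)·I) g = f
solving from the highest basis element down gives g = (1/2)x^7 - 8x^4 - 4x + 4
check: T g = 0
so T g − (-1/2)·g = (1/4)x^7 - 4x^4 - 2x + 2 = f ✓


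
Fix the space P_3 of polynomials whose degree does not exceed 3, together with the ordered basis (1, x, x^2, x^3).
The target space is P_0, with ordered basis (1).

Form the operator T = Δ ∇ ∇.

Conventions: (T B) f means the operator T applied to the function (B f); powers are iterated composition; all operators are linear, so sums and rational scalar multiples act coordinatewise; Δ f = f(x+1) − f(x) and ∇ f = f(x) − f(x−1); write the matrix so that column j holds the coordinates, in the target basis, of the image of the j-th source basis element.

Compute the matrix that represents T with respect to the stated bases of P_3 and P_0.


the matrix is [[0, 0, 0, 6]] (rows listed top to bottom)

image of 1: 0
image of x: 0
image of x^2: 0
image of x^3: 6
each image's coordinates form column j of the matrix


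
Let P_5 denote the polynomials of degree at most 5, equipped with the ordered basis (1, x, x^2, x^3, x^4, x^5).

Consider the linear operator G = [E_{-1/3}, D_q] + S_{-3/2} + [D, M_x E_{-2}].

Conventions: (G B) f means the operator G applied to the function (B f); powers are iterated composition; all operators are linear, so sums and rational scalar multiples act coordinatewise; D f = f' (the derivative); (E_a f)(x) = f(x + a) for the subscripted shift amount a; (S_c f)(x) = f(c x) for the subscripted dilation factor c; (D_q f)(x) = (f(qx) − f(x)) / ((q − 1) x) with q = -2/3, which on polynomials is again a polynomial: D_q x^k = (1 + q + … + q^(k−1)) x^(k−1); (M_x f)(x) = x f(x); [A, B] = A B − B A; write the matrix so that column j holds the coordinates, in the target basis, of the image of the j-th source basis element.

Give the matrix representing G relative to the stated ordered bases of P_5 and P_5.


image of 1: 2
image of x: -(1/2)x - 2
image of x^2: (13/4)x^2 - 4x + 41/9
image of x^3: -(19/8)x^3 - 6x^2 + (319/27)x - 668/81
image of x^4: (97/16)x^4 - 8x^3 + (221/9)x^2 - (2597/81)x + 11759/729
image of x^5: -(211/32)x^5 - 10x^4 + (9695/243)x^3 - (19540/243)x^2 + (175010/2187)x - 210302/6561
each image's coordinates form column j of the matrix

the matrix is [[2, -2, 41/9, -668/81, 11759/729, -210302/6561]; [0, -1/2, -4, 319/27, -2597/81, 175010/2187]; [0, 0, 13/4, -6, 221/9, -19540/243]; [0, 0, 0, -19/8, -8, 9695/243]; [0, 0, 0, 0, 97/16, -10]; [0, 0, 0, 0, 0, -211/32]] (rows listed top to bottom)


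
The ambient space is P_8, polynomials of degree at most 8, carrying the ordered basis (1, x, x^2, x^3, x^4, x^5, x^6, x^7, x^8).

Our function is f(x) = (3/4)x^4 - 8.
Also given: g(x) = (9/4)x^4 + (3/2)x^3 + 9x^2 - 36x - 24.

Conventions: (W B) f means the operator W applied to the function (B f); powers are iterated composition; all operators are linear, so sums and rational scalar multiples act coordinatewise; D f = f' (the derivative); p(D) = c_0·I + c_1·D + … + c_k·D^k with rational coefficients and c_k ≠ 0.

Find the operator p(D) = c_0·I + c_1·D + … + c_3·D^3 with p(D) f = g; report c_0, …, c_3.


c_0 = 3, c_1 = 1/2, c_2 = 1, c_3 = -2

D^0 f = (3/4)x^4 - 8
D^1 f = 3x^3
D^2 f = 9x^2
D^3 f = 18x
matching coefficients of g against c_0 f + c_1 Df + … from the top degree down determines the c_i
solution: c_0 = 3, c_1 = 1/2, c_2 = 1, c_3 = -2


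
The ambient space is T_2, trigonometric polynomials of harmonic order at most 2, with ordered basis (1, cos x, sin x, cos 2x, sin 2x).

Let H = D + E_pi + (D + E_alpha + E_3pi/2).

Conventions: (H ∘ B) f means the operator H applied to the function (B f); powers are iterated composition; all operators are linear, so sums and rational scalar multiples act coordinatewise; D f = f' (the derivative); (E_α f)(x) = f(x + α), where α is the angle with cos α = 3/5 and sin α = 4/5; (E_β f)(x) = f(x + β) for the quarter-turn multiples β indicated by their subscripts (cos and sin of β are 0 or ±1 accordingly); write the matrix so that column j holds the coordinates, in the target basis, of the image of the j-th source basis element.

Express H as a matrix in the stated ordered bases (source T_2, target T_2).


the matrix is [[3, 0, 0, 0, 0]; [0, -2/5, 9/5, 0, 0]; [0, -9/5, -2/5, 0, 0]; [0, 0, 0, -7/25, 124/25]; [0, 0, 0, -124/25, -7/25]] (rows listed top to bottom)

image of 1: 3
image of cos x: -(2/5)cos x - (9/5)sin x
image of sin x: (9/5)cos x - (2/5)sin x
image of cos 2x: -(7/25)cos 2x - (124/25)sin 2x
image of sin 2x: (124/25)cos 2x - (7/25)sin 2x
each image's coordinates form column j of the matrix


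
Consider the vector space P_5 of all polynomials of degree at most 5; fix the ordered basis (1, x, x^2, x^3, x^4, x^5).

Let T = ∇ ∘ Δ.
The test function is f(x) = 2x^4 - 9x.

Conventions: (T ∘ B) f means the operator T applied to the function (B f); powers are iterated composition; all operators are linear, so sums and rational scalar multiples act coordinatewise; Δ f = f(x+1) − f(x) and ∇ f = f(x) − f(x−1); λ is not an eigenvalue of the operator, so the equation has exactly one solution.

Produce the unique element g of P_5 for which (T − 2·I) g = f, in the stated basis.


write g with unknown coordinates in the stated basis and equate coefficients in (T − 2·I) g = f
solving from the highest basis element down gives g = -x^4 - 6x^2 + (9/2)x - 7
check: T g = -12x^2 - 14
so T g − 2·g = 2x^4 - 9x = f ✓

g(x) = -x^4 - 6x^2 + (9/2)x - 7


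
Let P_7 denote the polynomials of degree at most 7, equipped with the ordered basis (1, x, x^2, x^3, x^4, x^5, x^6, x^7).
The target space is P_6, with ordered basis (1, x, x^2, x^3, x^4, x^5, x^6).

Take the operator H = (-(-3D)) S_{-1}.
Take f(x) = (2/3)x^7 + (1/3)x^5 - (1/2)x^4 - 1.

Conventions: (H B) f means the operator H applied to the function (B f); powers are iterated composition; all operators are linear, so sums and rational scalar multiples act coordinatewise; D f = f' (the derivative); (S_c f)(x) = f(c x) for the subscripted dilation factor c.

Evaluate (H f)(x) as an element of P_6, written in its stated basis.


S_{-1} f = -(2/3)x^7 - (1/3)x^5 - (1/2)x^4 - 1
D S_{-1} f = -(14/3)x^6 - (5/3)x^4 - 2x^3
(-3D) S_{-1} f = 14x^6 + 5x^4 + 6x^3
(-(-3D)) S_{-1} f = -14x^6 - 5x^4 - 6x^3

the result is g(x) = -14x^6 - 5x^4 - 6x^3


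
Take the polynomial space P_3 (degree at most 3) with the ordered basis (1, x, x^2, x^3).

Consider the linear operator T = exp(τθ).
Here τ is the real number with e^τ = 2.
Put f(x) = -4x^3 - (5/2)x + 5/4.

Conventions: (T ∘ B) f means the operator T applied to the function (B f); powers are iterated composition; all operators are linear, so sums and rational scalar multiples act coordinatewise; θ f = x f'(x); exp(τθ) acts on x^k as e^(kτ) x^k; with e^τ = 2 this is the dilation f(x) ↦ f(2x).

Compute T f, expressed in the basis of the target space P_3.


the result is g(x) = -32x^3 - 5x + 5/4

exp(τθ) x^k = e^(kτ) x^k; with e^τ = 2 this sends x^k to 2^k x^k
x ↦ 2 x
x^3 ↦ 8 x^3
applying this coordinatewise to f: exp(τθ) f = -32x^3 - 5x + 5/4


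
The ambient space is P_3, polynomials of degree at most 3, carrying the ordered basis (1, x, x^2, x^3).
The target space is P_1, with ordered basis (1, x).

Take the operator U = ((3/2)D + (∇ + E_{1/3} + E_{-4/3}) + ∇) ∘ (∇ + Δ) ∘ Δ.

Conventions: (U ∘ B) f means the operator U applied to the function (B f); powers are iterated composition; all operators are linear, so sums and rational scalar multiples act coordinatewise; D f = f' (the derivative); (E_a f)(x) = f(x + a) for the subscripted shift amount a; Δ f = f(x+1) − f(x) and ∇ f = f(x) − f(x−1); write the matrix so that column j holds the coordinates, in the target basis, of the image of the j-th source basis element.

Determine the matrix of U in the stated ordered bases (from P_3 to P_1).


the matrix is [[0, 0, 8, 42]; [0, 0, 0, 24]] (rows listed top to bottom)

image of 1: 0
image of x: 0
image of x^2: 8
image of x^3: 24x + 42
each image's coordinates form column j of the matrix


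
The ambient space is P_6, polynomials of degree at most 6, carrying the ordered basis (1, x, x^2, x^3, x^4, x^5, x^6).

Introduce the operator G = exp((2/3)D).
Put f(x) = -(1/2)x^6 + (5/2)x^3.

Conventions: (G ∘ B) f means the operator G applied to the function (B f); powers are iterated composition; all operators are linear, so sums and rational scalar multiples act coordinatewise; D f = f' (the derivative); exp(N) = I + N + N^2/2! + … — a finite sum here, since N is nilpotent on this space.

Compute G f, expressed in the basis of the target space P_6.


order-1 term: -2x^5 + 5x^2
order-2 term: -(10/3)x^4 + (10/3)x
order-3 term: -(80/27)x^3 + 20/27
order-4 term: -(40/27)x^2
order-5 term: -(32/81)x
order-6 term: -32/729
the series for exp((2/3)D) f terminates at order 6
exp((2/3)D) f = -(1/2)x^6 - 2x^5 - (10/3)x^4 - (25/54)x^3 + (95/27)x^2 + (238/81)x + 508/729

g(x) = -(1/2)x^6 - 2x^5 - (10/3)x^4 - (25/54)x^3 + (95/27)x^2 + (238/81)x + 508/729


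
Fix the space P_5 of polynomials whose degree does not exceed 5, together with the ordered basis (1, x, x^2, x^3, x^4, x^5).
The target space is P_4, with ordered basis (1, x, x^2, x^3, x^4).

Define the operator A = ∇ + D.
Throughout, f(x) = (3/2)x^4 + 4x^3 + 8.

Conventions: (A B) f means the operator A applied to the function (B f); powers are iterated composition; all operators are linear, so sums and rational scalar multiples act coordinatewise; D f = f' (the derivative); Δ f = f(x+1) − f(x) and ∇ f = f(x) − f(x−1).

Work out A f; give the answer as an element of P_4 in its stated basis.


∇ f = 6x^3 + 3x^2 - 6x + 5/2
D f = 6x^3 + 12x^2
(∇ + D) f = 12x^3 + 15x^2 - 6x + 5/2

the result is g(x) = 12x^3 + 15x^2 - 6x + 5/2


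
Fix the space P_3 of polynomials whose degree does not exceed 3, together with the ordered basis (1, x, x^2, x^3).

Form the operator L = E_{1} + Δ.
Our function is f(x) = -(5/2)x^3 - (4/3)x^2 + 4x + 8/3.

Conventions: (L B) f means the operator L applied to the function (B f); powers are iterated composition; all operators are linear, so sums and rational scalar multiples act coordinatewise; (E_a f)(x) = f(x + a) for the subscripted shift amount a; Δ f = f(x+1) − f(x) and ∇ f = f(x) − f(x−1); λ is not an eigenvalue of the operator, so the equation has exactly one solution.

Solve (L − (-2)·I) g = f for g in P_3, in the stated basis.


write g with unknown coordinates in the stated basis and equate coefficients in (L − (-2)·I) g = f
solving from the highest basis element down gives g = -(5/6)x^3 + (11/9)x^2 + (37/27)x - 23/81
check: L g = -(5/6)x^3 - (34/9)x^2 + (34/27)x + 262/81
so L g − (-2)·g = -(5/2)x^3 - (4/3)x^2 + 4x + 8/3 = f ✓

the result is g(x) = -(5/6)x^3 + (11/9)x^2 + (37/27)x - 23/81


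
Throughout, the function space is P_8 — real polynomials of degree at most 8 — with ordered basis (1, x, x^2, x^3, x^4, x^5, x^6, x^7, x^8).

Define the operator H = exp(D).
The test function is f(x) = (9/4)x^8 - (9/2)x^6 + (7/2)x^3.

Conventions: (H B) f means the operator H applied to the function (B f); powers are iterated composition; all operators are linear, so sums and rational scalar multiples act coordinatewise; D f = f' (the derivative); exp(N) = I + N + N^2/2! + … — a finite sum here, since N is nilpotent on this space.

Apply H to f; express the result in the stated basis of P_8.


order-1 term: 18x^7 - 27x^5 + (21/2)x^2
order-2 term: 63x^6 - (135/2)x^4 + (21/2)x
order-3 term: 126x^5 - 90x^3 + 7/2
order-4 term: (315/2)x^4 - (135/2)x^2
order-5 term: 126x^3 - 27x
order-6 term: 63x^2 - 9/2
order-7 term: 18x
order-8 term: 9/4
the series for exp(D) f terminates at order 8
exp(D) f = (9/4)x^8 + 18x^7 + (117/2)x^6 + 99x^5 + 90x^4 + (79/2)x^3 + 6x^2 + (3/2)x + 5/4

the image equals g(x) = (9/4)x^8 + 18x^7 + (117/2)x^6 + 99x^5 + 90x^4 + (79/2)x^3 + 6x^2 + (3/2)x + 5/4
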